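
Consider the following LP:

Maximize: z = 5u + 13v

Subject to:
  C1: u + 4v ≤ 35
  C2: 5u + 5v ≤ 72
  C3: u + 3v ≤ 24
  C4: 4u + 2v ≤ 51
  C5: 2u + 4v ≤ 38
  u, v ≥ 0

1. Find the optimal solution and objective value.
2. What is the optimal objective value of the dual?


1. u = 9, v = 5, z = 110
2. 110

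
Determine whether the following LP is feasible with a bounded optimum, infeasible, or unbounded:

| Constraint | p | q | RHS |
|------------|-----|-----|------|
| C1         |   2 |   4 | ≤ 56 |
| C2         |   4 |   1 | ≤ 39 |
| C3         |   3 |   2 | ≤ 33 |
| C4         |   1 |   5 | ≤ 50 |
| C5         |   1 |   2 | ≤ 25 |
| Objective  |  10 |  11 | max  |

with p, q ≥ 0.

Feasible with a bounded optimal solution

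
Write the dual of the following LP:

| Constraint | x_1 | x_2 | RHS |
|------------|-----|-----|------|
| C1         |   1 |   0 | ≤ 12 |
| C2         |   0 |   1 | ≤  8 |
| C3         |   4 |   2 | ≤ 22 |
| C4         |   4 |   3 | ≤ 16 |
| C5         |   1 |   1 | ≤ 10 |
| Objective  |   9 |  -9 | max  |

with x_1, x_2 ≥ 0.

Primal max cᵀx s.t. Ax ≤ b, x ≥ 0  →  Dual min bᵀy s.t. Aᵀy ≥ c, y ≥ 0.

Minimize: z = 12y1 + 8y2 + 22y3 + 16y4 + 10y5

Subject to:
  y1 + 4y3 + 4y4 + y5 ≥ 9
  y2 + 2y3 + 3y4 + y5 ≥ -9
  y1, y2, y3, y4, y5 ≥ 0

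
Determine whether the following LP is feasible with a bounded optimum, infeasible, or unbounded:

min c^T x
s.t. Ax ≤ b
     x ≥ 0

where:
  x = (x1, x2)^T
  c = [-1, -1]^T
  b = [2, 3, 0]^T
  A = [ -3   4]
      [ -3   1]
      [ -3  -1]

Unbounded (objective can decrease without bound)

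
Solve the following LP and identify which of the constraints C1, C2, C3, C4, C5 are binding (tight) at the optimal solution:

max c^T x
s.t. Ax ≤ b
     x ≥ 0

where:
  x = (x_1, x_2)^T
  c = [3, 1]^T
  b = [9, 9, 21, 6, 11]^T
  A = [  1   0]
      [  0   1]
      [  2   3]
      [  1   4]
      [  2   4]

At x_1 = 5.5, x_2 = 0, compute slack b - a·x for each constraint:
  C1: 9 − 5.5 = 3.5  (slack)
  C2: 9 − 0 = 9  (slack)
  C3: 21 − 11 = 10  (slack)
  C4: 6 − 5.5 = 0.5  (slack)
  C5: 11 − 11 = 0  (binding)

Optimal: x_1 = 5.5, x_2 = 0
Binding: C5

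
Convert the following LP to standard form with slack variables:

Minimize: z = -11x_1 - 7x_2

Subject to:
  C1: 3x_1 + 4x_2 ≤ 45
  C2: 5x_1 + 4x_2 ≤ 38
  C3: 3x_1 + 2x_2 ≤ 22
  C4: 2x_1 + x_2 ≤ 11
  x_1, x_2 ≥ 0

min z = -11x_1 - 7x_2

s.t.
  3x_1 + 4x_2 + s1 = 45
  5x_1 + 4x_2 + s2 = 38
  3x_1 + 2x_2 + s3 = 22
  2x_1 + x_2 + s4 = 11
  x_1, x_2, s1, s2, s3, s4 ≥ 0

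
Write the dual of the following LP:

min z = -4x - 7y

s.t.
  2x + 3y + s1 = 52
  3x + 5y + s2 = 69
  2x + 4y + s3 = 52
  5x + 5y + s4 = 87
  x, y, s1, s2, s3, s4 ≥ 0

Primal min cᵀx s.t. Ax ≤ b, x ≥ 0  →  Dual max −bᵀy s.t. Aᵀy ≥ −c, y ≥ 0.

Maximize: z = -52y1 - 69y2 - 52y3 - 87y4

Subject to:
  2y1 + 3y2 + 2y3 + 5y4 ≥ 4
  3y1 + 5y2 + 4y3 + 5y4 ≥ 7
  y1, y2, y3, y4 ≥ 0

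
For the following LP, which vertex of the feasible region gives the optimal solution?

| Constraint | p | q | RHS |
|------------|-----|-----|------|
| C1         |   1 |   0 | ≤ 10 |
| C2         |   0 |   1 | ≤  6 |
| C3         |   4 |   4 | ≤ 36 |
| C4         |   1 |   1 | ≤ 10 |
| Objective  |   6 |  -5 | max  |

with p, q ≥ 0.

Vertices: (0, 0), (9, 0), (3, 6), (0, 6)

Evaluate the objective at each vertex of the feasible region:
  z(0, 0) = 0
  z(9, 0) = 54  ←
  z(3, 6) = -12
  z(0, 6) = -30
The maximum is at p = 9, q = 0.

(9, 0)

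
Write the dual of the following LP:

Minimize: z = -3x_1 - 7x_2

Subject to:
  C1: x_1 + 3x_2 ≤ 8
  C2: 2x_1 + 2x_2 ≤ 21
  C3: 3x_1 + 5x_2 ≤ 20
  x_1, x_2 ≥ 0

Primal min cᵀx s.t. Ax ≤ b, x ≥ 0  →  Dual max −bᵀy s.t. Aᵀy ≥ −c, y ≥ 0.

Maximize: z = -8y1 - 21y2 - 20y3

Subject to:
  y1 + 2y2 + 3y3 ≥ 3
  3y1 + 2y2 + 5y3 ≥ 7
  y1, y2, y3 ≥ 0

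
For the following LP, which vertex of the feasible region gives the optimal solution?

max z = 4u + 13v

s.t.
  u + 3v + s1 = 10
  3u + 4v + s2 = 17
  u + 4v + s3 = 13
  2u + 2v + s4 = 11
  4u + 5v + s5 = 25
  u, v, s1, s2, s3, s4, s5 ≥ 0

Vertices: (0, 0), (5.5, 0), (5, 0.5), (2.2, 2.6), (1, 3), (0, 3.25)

Evaluate the objective at each vertex of the feasible region:
  z(0, 0) = 0
  z(5.5, 0) = 22
  z(5, 0.5) = 26.5
  z(2.2, 2.6) = 42.6
  z(1, 3) = 43  ←
  z(0, 3.25) = 42.25
The maximum is at u = 1, v = 3.

(1, 3)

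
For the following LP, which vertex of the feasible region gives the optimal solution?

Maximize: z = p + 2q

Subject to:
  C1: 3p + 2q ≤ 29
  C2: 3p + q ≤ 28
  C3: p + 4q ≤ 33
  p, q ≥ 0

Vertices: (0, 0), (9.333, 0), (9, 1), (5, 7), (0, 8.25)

Evaluate the objective at each vertex of the feasible region:
  z(0, 0) = 0
  z(9.333, 0) = 9.333
  z(9, 1) = 11
  z(5, 7) = 19  ←
  z(0, 8.25) = 16.5
The maximum is at p = 5, q = 7.

(5, 7)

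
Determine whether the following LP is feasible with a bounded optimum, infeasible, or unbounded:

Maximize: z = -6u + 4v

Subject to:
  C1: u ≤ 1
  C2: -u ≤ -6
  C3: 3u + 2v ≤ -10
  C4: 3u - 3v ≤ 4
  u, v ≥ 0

Infeasible (no feasible solution exists)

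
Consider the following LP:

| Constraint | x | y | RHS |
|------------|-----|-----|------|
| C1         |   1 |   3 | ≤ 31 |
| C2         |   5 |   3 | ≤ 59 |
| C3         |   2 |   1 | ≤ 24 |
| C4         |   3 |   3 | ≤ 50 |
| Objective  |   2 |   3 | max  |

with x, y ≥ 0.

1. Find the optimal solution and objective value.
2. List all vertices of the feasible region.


1. x = 7, y = 8, z = 38
2. (0, 0), (11.8, 0), (7, 8), (0, 10.33)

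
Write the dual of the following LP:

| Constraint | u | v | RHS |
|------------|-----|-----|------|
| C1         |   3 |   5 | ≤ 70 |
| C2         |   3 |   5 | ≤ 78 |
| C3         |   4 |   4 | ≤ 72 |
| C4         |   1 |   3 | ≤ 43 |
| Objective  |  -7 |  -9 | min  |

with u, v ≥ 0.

Primal min cᵀx s.t. Ax ≤ b, x ≥ 0  →  Dual max −bᵀy s.t. Aᵀy ≥ −c, y ≥ 0.

Maximize: z = -70y1 - 78y2 - 72y3 - 43y4

Subject to:
  3y1 + 3y2 + 4y3 + y4 ≥ 7
  5y1 + 5y2 + 4y3 + 3y4 ≥ 9
  y1, y2, y3, y4 ≥ 0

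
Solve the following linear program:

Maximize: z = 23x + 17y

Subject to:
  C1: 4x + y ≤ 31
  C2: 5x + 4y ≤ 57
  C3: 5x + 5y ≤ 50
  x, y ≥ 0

Evaluate the objective at each vertex of the feasible region:
  z(0, 0) = 0
  z(7.75, 0) = 178.2
  z(7, 3) = 212  ←
  z(0, 10) = 170
The maximum is at x = 7, y = 3.

x = 7, y = 3, z = 212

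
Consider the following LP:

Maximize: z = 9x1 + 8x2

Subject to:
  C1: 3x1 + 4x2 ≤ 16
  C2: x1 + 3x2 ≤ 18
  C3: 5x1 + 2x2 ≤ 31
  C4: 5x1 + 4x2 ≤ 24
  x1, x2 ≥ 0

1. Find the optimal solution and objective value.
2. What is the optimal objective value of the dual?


1. x1 = 4, x2 = 1, z = 44
2. 44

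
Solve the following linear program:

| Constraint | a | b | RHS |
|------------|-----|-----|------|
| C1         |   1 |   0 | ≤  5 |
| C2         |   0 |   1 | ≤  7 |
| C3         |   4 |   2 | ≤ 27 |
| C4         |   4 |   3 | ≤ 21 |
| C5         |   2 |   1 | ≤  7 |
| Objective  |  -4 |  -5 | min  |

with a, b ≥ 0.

Evaluate the objective at each vertex of the feasible region:
  z(0, 0) = 0
  z(3.5, 0) = -14
  z(0, 7) = -35  ←
The minimum is at a = 0, b = 7.

a = 0, b = 7, z = -35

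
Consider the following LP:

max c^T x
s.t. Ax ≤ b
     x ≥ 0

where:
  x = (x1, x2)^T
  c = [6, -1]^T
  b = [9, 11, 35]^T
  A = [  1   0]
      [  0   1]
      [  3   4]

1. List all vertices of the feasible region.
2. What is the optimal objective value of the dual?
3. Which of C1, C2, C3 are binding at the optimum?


1. (0, 0), (9, 0), (9, 2), (0, 8.75)
2. 54
3. C1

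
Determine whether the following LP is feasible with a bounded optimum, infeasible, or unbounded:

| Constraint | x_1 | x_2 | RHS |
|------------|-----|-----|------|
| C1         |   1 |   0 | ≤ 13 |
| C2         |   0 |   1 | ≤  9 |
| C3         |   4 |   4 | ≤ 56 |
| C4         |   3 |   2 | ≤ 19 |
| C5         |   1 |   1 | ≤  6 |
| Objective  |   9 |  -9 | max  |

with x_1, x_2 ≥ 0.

Feasible with a bounded optimal solution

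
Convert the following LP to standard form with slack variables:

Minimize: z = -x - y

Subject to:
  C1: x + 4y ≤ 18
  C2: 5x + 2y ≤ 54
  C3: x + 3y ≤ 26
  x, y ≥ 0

min z = -x - y

s.t.
  x + 4y + s1 = 18
  5x + 2y + s2 = 54
  x + 3y + s3 = 26
  x, y, s1, s2, s3 ≥ 0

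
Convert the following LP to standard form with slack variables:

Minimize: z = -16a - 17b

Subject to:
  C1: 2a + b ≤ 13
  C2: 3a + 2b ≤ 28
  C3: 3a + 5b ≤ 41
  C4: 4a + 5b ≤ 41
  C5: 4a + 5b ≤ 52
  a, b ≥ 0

min z = -16a - 17b

s.t.
  2a + b + s1 = 13
  3a + 2b + s2 = 28
  3a + 5b + s3 = 41
  4a + 5b + s4 = 41
  4a + 5b + s5 = 52
  a, b, s1, s2, s3, s4, s5 ≥ 0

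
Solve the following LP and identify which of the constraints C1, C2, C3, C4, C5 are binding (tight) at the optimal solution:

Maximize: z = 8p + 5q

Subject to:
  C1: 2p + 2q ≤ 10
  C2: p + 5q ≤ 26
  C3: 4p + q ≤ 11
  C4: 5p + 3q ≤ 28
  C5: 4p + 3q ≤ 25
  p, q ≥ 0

At p = 2, q = 3, compute slack b - a·x for each constraint:
  C1: 10 − 10 = 0  (binding)
  C2: 26 − 17 = 9  (slack)
  C3: 11 − 11 = 0  (binding)
  C4: 28 − 19 = 9  (slack)
  C5: 25 − 17 = 8  (slack)

Optimal: p = 2, q = 3
Binding: C1, C3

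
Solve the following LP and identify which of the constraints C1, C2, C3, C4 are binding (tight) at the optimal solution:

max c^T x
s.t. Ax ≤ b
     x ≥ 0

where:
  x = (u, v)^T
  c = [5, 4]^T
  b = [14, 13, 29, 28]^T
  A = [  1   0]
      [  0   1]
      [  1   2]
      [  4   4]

At u = 7, v = 0, compute slack b - a·x for each constraint:
  C1: 14 − 7 = 7  (slack)
  C2: 13 − 0 = 13  (slack)
  C3: 29 − 7 = 22  (slack)
  C4: 28 − 28 = 0  (binding)

Optimal: u = 7, v = 0
Binding: C4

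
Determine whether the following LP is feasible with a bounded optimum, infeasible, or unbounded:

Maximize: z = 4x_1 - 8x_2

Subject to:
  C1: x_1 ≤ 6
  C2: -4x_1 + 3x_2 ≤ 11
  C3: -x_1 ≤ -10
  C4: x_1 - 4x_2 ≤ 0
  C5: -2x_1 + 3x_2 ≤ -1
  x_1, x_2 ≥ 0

Infeasible (no feasible solution exists)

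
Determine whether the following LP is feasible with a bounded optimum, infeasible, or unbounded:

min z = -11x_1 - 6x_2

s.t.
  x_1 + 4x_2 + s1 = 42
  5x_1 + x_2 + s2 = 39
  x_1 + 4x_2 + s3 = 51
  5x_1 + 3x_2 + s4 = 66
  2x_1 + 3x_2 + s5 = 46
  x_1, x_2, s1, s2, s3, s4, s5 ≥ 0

Feasible with a bounded optimal solution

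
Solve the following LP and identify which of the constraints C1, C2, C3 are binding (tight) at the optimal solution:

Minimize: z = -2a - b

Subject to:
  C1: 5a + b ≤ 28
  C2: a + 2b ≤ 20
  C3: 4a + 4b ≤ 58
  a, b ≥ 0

At a = 4, b = 8, compute slack b - a·x for each constraint:
  C1: 28 − 28 = 0  (binding)
  C2: 20 − 20 = 0  (binding)
  C3: 58 − 48 = 10  (slack)

Optimal: a = 4, b = 8
Binding: C1, C2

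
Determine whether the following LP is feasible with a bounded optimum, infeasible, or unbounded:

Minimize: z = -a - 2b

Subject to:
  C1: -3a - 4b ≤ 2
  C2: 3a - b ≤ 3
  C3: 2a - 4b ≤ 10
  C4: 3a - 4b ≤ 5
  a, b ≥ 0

Unbounded (objective can decrease without bound)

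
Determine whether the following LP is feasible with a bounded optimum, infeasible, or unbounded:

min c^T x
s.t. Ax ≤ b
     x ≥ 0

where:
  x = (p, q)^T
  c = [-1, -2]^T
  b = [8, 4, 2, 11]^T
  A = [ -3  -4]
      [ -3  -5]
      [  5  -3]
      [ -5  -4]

Unbounded (objective can decrease without bound)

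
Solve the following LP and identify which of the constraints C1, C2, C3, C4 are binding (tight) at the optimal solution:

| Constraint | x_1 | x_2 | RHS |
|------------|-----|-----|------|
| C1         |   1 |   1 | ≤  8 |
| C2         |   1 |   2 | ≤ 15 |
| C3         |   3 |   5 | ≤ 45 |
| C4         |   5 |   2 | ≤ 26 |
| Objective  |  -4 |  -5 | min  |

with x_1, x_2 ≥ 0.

At x_1 = 1, x_2 = 7, compute slack b - a·x for each constraint:
  C1: 8 − 8 = 0  (binding)
  C2: 15 − 15 = 0  (binding)
  C3: 45 − 38 = 7  (slack)
  C4: 26 − 19 = 7  (slack)

Optimal: x_1 = 1, x_2 = 7
Binding: C1, C2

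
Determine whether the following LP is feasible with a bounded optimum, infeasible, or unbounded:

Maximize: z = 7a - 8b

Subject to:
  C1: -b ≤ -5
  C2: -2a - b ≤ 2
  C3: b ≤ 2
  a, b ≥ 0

Infeasible (no feasible solution exists)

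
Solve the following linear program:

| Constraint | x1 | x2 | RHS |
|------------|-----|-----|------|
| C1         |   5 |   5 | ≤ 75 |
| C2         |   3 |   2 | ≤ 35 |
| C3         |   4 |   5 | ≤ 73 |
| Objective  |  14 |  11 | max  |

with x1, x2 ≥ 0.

Evaluate the objective at each vertex of the feasible region:
  z(0, 0) = 0
  z(11.67, 0) = 163.3
  z(5, 10) = 180  ←
  z(2, 13) = 171
  z(0, 14.6) = 160.6
The maximum is at x1 = 5, x2 = 10.

x1 = 5, x2 = 10, z = 180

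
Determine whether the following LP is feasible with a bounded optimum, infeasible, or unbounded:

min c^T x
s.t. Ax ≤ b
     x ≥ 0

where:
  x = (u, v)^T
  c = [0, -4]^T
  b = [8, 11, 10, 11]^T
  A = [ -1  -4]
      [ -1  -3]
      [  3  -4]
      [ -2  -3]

Unbounded (objective can decrease without bound)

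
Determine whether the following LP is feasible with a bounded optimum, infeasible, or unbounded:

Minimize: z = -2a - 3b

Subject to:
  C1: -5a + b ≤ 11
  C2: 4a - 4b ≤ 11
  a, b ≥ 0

Unbounded (objective can decrease without bound)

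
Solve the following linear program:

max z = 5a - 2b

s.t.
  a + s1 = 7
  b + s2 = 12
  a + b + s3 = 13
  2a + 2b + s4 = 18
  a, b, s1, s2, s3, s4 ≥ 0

Evaluate the objective at each vertex of the feasible region:
  z(0, 0) = 0
  z(7, 0) = 35  ←
  z(7, 2) = 31
  z(0, 9) = -18
The maximum is at a = 7, b = 0.

a = 7, b = 0, z = 35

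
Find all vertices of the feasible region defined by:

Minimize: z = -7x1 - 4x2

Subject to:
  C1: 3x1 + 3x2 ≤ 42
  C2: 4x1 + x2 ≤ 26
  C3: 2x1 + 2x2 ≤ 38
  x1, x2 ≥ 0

(0, 0), (6.5, 0), (4, 10), (0, 14)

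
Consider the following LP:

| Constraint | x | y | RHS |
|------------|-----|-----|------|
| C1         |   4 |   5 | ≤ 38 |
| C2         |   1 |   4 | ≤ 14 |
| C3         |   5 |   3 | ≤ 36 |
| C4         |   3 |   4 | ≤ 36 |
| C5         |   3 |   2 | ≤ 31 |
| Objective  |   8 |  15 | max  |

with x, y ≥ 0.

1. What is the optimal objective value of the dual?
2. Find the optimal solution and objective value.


1. 78
2. x = 6, y = 2, z = 78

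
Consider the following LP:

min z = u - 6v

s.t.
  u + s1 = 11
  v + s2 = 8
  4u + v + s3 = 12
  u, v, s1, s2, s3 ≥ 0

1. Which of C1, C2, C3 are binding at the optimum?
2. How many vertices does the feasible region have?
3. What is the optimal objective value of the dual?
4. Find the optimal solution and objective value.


1. C2
2. 4
3. -48
4. u = 0, v = 8, z = -48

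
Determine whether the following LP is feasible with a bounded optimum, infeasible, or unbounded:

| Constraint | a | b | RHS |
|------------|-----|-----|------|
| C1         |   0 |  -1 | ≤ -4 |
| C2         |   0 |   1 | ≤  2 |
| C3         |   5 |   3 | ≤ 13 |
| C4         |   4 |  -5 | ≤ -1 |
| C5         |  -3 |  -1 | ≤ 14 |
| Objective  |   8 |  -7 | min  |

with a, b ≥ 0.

Infeasible (no feasible solution exists)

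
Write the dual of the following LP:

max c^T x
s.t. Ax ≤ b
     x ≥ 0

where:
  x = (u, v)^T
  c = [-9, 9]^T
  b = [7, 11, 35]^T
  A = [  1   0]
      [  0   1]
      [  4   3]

Primal max cᵀx s.t. Ax ≤ b, x ≥ 0  →  Dual min bᵀy s.t. Aᵀy ≥ c, y ≥ 0.

Minimize: z = 7y1 + 11y2 + 35y3

Subject to:
  y1 + 4y3 ≥ -9
  y2 + 3y3 ≥ 9
  y1, y2, y3 ≥ 0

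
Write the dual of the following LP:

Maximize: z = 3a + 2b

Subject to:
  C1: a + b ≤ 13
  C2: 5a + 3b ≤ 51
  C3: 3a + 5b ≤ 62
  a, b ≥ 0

Primal max cᵀx s.t. Ax ≤ b, x ≥ 0  →  Dual min bᵀy s.t. Aᵀy ≥ c, y ≥ 0.

Minimize: z = 13y1 + 51y2 + 62y3

Subject to:
  y1 + 5y2 + 3y3 ≥ 3
  y1 + 3y2 + 5y3 ≥ 2
  y1, y2, y3 ≥ 0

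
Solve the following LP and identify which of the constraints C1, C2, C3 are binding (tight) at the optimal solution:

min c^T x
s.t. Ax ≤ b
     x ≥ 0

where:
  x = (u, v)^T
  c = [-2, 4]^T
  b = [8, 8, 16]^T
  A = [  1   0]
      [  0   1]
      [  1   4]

At u = 8, v = 0, compute slack b - a·x for each constraint:
  C1: 8 − 8 = 0  (binding)
  C2: 8 − 0 = 8  (slack)
  C3: 16 − 8 = 8  (slack)

Optimal: u = 8, v = 0
Binding: C1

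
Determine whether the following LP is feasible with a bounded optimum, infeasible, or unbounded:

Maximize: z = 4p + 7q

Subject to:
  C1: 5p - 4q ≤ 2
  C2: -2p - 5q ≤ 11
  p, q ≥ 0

Unbounded (objective can increase without bound)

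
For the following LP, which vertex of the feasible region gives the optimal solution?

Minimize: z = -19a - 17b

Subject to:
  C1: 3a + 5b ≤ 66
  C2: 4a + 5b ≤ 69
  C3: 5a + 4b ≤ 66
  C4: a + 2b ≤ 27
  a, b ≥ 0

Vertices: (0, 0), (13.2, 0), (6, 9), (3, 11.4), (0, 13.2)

Evaluate the objective at each vertex of the feasible region:
  z(0, 0) = 0
  z(13.2, 0) = -250.8
  z(6, 9) = -267  ←
  z(3, 11.4) = -250.8
  z(0, 13.2) = -224.4
The minimum is at a = 6, b = 9.

(6, 9)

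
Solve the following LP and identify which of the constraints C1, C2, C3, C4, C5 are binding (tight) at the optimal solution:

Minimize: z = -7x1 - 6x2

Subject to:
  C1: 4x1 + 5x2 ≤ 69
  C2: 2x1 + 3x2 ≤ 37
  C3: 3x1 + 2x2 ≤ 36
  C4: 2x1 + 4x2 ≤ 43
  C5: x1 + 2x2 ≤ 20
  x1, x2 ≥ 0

At x1 = 8, x2 = 6, compute slack b - a·x for each constraint:
  C1: 69 − 62 = 7  (slack)
  C2: 37 − 34 = 3  (slack)
  C3: 36 − 36 = 0  (binding)
  C4: 43 − 40 = 3  (slack)
  C5: 20 − 20 = 0  (binding)

Optimal: x1 = 8, x2 = 6
Binding: C3, C5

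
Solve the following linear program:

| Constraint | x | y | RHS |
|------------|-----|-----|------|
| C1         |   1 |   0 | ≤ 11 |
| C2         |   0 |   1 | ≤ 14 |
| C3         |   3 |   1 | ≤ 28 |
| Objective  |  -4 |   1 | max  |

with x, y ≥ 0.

Evaluate the objective at each vertex of the feasible region:
  z(0, 0) = 0
  z(9.333, 0) = -37.33
  z(4.667, 14) = -4.667
  z(0, 14) = 14  ←
The maximum is at x = 0, y = 14.

x = 0, y = 14, z = 14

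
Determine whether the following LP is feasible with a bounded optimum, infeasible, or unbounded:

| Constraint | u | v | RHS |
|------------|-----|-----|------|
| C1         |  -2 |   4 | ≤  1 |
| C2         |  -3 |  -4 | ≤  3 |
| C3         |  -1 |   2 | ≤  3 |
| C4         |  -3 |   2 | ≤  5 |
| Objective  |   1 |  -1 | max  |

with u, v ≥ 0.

Unbounded (objective can increase without bound)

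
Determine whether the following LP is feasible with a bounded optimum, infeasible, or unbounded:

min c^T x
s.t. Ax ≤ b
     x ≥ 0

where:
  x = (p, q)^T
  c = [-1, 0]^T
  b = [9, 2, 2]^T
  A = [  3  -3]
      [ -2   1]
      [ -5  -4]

Unbounded (objective can decrease without bound)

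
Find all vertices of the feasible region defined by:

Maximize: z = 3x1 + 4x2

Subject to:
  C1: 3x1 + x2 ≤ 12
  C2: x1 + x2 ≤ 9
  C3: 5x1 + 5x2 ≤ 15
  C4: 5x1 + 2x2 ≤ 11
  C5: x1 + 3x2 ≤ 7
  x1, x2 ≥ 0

(0, 0), (2.2, 0), (1.667, 1.333), (1, 2), (0, 2.333)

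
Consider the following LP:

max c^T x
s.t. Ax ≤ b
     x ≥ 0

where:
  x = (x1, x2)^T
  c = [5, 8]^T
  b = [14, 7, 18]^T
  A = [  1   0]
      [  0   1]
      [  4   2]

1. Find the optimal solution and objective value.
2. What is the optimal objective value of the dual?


1. x1 = 1, x2 = 7, z = 61
2. 61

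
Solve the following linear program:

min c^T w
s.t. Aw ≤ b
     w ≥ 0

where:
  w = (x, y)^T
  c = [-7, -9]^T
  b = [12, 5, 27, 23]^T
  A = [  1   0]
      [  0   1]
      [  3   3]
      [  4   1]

Evaluate the objective at each vertex of the feasible region:
  z(0, 0) = 0
  z(5.75, 0) = -40.25
  z(4.667, 4.333) = -71.67
  z(4, 5) = -73  ←
  z(0, 5) = -45
The minimum is at x = 4, y = 5.

x = 4, y = 5, z = -73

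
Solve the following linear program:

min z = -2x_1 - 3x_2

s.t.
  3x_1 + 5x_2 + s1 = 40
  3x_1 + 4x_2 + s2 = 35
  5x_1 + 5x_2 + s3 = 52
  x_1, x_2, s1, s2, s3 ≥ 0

Evaluate the objective at each vertex of the feasible region:
  z(0, 0) = 0
  z(10.4, 0) = -20.8
  z(6.6, 3.8) = -24.6
  z(5, 5) = -25  ←
  z(0, 8) = -24
The minimum is at x_1 = 5, x_2 = 5.

x_1 = 5, x_2 = 5, z = -25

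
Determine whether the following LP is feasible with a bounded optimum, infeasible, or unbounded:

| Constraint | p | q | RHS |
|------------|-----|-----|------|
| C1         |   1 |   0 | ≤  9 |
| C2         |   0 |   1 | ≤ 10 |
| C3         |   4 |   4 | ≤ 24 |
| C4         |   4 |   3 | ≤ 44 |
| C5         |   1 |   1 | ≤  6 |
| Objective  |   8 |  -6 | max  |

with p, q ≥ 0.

Feasible with a bounded optimal solution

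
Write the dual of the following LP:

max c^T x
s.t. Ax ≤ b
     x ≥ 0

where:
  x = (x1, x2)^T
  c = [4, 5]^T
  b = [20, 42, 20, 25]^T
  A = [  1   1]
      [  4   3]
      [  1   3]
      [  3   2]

Primal max cᵀx s.t. Ax ≤ b, x ≥ 0  →  Dual min bᵀy s.t. Aᵀy ≥ c, y ≥ 0.

Minimize: z = 20y1 + 42y2 + 20y3 + 25y4

Subject to:
  y1 + 4y2 + y3 + 3y4 ≥ 4
  y1 + 3y2 + 3y3 + 2y4 ≥ 5
  y1, y2, y3, y4 ≥ 0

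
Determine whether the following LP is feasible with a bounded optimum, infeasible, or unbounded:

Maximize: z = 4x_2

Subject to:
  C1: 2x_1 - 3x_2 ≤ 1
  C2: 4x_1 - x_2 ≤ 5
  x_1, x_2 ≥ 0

Unbounded (objective can increase without bound)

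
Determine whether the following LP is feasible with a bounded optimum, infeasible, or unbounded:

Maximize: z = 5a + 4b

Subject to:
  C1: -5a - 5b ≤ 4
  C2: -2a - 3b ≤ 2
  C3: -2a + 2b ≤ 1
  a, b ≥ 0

Unbounded (objective can increase without bound)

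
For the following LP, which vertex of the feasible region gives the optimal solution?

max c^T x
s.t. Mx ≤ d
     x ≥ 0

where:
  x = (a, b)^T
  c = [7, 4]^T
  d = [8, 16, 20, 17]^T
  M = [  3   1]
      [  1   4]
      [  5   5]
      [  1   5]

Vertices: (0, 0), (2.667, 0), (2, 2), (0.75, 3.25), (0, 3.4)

Evaluate the objective at each vertex of the feasible region:
  z(0, 0) = 0
  z(2.667, 0) = 18.67
  z(2, 2) = 22  ←
  z(0.75, 3.25) = 18.25
  z(0, 3.4) = 13.6
The maximum is at a = 2, b = 2.

(2, 2)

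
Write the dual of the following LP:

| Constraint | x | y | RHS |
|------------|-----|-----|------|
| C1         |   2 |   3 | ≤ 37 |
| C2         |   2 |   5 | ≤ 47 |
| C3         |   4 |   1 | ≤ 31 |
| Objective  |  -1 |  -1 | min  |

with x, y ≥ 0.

Primal min cᵀx s.t. Ax ≤ b, x ≥ 0  →  Dual max −bᵀy s.t. Aᵀy ≥ −c, y ≥ 0.

Maximize: z = -37y1 - 47y2 - 31y3

Subject to:
  2y1 + 2y2 + 4y3 ≥ 1
  3y1 + 5y2 + y3 ≥ 1
  y1, y2, y3 ≥ 0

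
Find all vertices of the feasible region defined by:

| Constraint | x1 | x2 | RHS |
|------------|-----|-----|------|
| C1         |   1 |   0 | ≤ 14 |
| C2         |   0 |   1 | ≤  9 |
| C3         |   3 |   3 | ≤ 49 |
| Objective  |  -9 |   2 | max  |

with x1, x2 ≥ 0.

(0, 0), (14, 0), (14, 2.333), (7.333, 9), (0, 9)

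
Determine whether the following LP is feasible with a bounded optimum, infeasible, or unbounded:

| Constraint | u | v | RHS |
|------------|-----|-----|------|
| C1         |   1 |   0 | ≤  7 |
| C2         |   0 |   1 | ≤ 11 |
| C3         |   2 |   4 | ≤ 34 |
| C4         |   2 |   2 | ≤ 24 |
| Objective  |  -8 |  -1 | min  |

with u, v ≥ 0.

Feasible with a bounded optimal solution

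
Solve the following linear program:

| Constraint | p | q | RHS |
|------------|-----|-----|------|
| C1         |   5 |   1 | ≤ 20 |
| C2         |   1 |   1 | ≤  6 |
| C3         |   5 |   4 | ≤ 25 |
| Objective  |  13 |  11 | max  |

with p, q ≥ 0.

Evaluate the objective at each vertex of the feasible region:
  z(0, 0) = 0
  z(4, 0) = 52
  z(3.667, 1.667) = 66
  z(1, 5) = 68  ←
  z(0, 6) = 66
The maximum is at p = 1, q = 5.

p = 1, q = 5, z = 68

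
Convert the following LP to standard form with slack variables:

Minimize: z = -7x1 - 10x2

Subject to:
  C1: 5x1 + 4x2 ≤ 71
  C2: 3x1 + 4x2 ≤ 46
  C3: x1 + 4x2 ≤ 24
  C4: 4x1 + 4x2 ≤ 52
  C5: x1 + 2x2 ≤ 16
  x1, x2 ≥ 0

min z = -7x1 - 10x2

s.t.
  5x1 + 4x2 + s1 = 71
  3x1 + 4x2 + s2 = 46
  x1 + 4x2 + s3 = 24
  4x1 + 4x2 + s4 = 52
  x1 + 2x2 + s5 = 16
  x1, x2, s1, s2, s3, s4, s5 ≥ 0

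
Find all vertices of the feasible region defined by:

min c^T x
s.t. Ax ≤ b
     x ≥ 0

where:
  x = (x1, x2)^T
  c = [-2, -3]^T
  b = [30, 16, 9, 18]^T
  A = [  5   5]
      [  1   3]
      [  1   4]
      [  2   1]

(0, 0), (6, 0), (5, 1), (0, 2.25)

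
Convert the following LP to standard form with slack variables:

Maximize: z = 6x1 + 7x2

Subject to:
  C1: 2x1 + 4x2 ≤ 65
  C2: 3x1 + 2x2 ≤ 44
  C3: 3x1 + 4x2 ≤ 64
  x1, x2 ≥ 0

max z = 6x1 + 7x2

s.t.
  2x1 + 4x2 + s1 = 65
  3x1 + 2x2 + s2 = 44
  3x1 + 4x2 + s3 = 64
  x1, x2, s1, s2, s3 ≥ 0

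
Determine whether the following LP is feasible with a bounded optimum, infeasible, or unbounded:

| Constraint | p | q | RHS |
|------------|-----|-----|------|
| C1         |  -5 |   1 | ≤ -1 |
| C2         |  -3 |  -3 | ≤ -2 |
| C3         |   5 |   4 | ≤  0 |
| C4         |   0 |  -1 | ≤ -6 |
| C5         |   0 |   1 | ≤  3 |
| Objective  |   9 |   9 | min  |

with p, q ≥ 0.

Infeasible (no feasible solution exists)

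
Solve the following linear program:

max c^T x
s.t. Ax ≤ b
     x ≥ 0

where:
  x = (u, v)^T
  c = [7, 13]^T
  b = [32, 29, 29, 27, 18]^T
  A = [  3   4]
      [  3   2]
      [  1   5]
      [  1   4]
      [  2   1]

Evaluate the objective at each vertex of the feasible region:
  z(0, 0) = 0
  z(9, 0) = 63
  z(8, 2) = 82
  z(4, 5) = 93  ←
  z(0, 5.8) = 75.4
The maximum is at u = 4, v = 5.

u = 4, v = 5, z = 93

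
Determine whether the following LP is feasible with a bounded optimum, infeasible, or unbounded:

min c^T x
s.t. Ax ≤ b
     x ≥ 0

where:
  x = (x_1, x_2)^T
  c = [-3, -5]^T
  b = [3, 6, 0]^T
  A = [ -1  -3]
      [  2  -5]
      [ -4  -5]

Unbounded (objective can decrease without bound)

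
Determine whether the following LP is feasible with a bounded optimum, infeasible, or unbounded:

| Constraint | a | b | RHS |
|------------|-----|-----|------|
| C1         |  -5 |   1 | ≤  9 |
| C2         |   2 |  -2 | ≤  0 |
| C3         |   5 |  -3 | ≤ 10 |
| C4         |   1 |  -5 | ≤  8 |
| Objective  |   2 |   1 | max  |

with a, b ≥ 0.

Unbounded (objective can increase without bound)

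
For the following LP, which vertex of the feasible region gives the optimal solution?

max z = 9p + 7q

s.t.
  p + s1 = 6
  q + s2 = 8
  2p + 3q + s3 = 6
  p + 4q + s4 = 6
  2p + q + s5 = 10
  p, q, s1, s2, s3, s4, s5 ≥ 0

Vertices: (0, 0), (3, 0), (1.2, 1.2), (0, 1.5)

Evaluate the objective at each vertex of the feasible region:
  z(0, 0) = 0
  z(3, 0) = 27  ←
  z(1.2, 1.2) = 19.2
  z(0, 1.5) = 10.5
The maximum is at p = 3, q = 0.

(3, 0)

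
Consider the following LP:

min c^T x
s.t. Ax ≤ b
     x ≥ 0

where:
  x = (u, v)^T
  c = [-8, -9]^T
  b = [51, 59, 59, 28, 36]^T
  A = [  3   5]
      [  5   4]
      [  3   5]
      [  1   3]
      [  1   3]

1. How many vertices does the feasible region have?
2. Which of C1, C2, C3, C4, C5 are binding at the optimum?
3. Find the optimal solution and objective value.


1. 5
2. C1, C2
3. u = 7, v = 6, z = -110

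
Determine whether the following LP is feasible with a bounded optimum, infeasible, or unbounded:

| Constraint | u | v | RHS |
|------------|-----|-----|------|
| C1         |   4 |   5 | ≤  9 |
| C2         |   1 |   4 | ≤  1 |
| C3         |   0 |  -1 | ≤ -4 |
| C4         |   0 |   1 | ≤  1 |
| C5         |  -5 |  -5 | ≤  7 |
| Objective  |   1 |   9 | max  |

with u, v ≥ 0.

Infeasible (no feasible solution exists)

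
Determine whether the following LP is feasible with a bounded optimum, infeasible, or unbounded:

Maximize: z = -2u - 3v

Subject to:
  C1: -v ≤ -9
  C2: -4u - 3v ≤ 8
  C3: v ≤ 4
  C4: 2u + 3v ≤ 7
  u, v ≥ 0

Infeasible (no feasible solution exists)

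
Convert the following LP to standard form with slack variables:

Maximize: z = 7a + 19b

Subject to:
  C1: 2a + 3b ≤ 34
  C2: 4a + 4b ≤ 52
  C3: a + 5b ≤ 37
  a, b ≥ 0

max z = 7a + 19b

s.t.
  2a + 3b + s1 = 34
  4a + 4b + s2 = 52
  a + 5b + s3 = 37
  a, b, s1, s2, s3 ≥ 0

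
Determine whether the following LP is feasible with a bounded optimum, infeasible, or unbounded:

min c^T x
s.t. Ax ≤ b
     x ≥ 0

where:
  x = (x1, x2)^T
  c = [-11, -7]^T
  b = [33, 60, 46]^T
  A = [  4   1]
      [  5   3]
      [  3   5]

Feasible with a bounded optimal solution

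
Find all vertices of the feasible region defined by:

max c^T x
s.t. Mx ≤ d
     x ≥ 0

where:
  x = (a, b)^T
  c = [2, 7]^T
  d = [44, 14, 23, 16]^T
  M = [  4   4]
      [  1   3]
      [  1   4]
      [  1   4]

(0, 0), (11, 0), (9.5, 1.5), (8, 2), (0, 4)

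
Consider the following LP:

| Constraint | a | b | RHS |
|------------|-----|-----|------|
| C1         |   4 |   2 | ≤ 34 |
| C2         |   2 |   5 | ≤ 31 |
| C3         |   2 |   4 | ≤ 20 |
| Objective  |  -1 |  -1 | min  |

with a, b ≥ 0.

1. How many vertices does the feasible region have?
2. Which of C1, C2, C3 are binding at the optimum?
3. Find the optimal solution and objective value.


1. 4
2. C1, C3
3. a = 8, b = 1, z = -9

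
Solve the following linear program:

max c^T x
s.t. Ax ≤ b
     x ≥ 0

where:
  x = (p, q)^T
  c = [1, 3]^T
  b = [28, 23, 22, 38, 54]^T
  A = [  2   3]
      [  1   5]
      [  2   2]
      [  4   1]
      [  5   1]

Evaluate the objective at each vertex of the feasible region:
  z(0, 0) = 0
  z(9.5, 0) = 9.5
  z(9, 2) = 15
  z(8, 3) = 17  ←
  z(0, 4.6) = 13.8
The maximum is at p = 8, q = 3.

p = 8, q = 3, z = 17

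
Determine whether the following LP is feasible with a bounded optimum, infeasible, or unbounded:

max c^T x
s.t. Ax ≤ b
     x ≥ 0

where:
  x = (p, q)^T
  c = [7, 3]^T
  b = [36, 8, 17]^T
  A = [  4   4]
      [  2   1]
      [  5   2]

Feasible with a bounded optimal solution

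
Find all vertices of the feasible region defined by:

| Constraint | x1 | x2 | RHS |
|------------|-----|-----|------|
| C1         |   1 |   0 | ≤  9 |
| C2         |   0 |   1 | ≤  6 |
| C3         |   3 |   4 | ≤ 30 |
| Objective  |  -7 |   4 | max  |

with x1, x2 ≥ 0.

(0, 0), (9, 0), (9, 0.75), (2, 6), (0, 6)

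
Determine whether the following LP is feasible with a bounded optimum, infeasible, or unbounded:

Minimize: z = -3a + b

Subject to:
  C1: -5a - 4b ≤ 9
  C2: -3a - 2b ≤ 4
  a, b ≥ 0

Unbounded (objective can decrease without bound)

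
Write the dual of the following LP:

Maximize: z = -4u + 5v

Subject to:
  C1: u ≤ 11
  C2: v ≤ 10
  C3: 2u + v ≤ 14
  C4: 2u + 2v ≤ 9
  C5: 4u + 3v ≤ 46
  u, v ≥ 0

Primal max cᵀx s.t. Ax ≤ b, x ≥ 0  →  Dual min bᵀy s.t. Aᵀy ≥ c, y ≥ 0.

Minimize: z = 11y1 + 10y2 + 14y3 + 9y4 + 46y5

Subject to:
  y1 + 2y3 + 2y4 + 4y5 ≥ -4
  y2 + y3 + 2y4 + 3y5 ≥ 5
  y1, y2, y3, y4, y5 ≥ 0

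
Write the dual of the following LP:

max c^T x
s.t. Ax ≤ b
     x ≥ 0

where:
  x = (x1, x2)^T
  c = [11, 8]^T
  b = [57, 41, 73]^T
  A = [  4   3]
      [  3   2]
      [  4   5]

Primal max cᵀx s.t. Ax ≤ b, x ≥ 0  →  Dual min bᵀy s.t. Aᵀy ≥ c, y ≥ 0.

Minimize: z = 57y1 + 41y2 + 73y3

Subject to:
  4y1 + 3y2 + 4y3 ≥ 11
  3y1 + 2y2 + 5y3 ≥ 8
  y1, y2, y3 ≥ 0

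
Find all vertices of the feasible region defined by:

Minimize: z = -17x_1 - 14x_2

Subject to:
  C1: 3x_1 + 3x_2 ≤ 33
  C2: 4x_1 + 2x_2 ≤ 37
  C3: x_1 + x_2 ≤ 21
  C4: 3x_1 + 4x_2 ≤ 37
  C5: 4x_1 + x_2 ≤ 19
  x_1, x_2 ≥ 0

(0, 0), (4.75, 0), (3, 7), (0, 9.25)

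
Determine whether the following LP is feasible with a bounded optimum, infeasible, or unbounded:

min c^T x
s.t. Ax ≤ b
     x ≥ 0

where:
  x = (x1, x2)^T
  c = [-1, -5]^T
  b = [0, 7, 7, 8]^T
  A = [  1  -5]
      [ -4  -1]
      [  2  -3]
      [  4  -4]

Unbounded (objective can decrease without bound)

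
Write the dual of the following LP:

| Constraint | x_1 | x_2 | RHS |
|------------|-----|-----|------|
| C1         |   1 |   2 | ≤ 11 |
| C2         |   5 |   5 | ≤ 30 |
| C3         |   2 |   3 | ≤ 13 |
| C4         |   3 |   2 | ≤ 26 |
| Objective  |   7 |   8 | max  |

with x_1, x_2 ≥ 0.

Primal max cᵀx s.t. Ax ≤ b, x ≥ 0  →  Dual min bᵀy s.t. Aᵀy ≥ c, y ≥ 0.

Minimize: z = 11y1 + 30y2 + 13y3 + 26y4

Subject to:
  y1 + 5y2 + 2y3 + 3y4 ≥ 7
  2y1 + 5y2 + 3y3 + 2y4 ≥ 8
  y1, y2, y3, y4 ≥ 0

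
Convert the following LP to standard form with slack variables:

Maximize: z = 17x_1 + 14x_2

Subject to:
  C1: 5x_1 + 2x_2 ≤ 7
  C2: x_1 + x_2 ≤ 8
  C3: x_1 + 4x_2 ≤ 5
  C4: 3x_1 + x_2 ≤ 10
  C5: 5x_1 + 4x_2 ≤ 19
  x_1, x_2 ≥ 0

max z = 17x_1 + 14x_2

s.t.
  5x_1 + 2x_2 + s1 = 7
  x_1 + x_2 + s2 = 8
  x_1 + 4x_2 + s3 = 5
  3x_1 + x_2 + s4 = 10
  5x_1 + 4x_2 + s5 = 19
  x_1, x_2, s1, s2, s3, s4, s5 ≥ 0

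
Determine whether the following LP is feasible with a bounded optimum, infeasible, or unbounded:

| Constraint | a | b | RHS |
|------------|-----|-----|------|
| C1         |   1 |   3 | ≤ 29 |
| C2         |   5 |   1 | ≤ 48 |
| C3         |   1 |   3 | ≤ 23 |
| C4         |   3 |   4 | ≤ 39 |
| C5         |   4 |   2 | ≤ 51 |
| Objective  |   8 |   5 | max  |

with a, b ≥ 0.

Feasible with a bounded optimal solution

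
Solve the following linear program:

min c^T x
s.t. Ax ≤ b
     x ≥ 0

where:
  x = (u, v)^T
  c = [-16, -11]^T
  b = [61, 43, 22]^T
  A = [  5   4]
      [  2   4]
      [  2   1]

Evaluate the objective at each vertex of the feasible region:
  z(0, 0) = 0
  z(11, 0) = -176
  z(9, 4) = -188  ←
  z(6, 7.75) = -181.2
  z(0, 10.75) = -118.2
The minimum is at u = 9, v = 4.

u = 9, v = 4, z = -188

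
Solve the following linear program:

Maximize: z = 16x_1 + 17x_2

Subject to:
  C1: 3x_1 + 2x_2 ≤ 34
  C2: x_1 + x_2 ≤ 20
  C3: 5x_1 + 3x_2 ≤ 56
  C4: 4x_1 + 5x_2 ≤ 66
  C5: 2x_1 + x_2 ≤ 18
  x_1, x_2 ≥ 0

Evaluate the objective at each vertex of the feasible region:
  z(0, 0) = 0
  z(9, 0) = 144
  z(4, 10) = 234  ←
  z(0, 13.2) = 224.4
The maximum is at x_1 = 4, x_2 = 10.

x_1 = 4, x_2 = 10, z = 234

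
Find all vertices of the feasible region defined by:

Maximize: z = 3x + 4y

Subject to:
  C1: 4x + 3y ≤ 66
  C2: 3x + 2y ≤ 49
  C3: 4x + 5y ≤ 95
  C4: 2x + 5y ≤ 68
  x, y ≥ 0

(0, 0), (16.33, 0), (15, 2), (9, 10), (0, 13.6)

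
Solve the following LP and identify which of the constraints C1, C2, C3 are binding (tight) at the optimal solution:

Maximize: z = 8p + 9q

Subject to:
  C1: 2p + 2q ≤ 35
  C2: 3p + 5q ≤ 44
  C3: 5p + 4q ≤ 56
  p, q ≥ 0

At p = 8, q = 4, compute slack b - a·x for each constraint:
  C1: 35 − 24 = 11  (slack)
  C2: 44 − 44 = 0  (binding)
  C3: 56 − 56 = 0  (binding)

Optimal: p = 8, q = 4
Binding: C2, C3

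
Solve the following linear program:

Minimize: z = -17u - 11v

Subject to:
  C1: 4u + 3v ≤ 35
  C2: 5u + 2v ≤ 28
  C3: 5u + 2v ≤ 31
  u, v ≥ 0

Evaluate the objective at each vertex of the feasible region:
  z(0, 0) = 0
  z(5.6, 0) = -95.2
  z(2, 9) = -133  ←
  z(0, 11.67) = -128.3
The minimum is at u = 2, v = 9.

u = 2, v = 9, z = -133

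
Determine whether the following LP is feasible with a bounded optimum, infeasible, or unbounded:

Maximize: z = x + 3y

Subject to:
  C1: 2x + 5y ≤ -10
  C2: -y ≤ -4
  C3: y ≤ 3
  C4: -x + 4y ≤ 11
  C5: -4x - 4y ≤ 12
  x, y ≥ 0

Infeasible (no feasible solution exists)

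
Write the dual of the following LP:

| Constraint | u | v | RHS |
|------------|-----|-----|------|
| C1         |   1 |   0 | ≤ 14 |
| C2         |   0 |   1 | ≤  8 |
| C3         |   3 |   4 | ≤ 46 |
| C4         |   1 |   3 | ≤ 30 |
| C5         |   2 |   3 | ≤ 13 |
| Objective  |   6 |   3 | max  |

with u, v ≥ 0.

Primal max cᵀx s.t. Ax ≤ b, x ≥ 0  →  Dual min bᵀy s.t. Aᵀy ≥ c, y ≥ 0.

Minimize: z = 14y1 + 8y2 + 46y3 + 30y4 + 13y5

Subject to:
  y1 + 3y3 + y4 + 2y5 ≥ 6
  y2 + 4y3 + 3y4 + 3y5 ≥ 3
  y1, y2, y3, y4, y5 ≥ 0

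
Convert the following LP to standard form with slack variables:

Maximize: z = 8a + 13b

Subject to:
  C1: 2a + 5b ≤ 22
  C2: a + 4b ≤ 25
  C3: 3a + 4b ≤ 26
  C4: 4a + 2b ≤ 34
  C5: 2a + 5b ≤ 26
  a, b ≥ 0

max z = 8a + 13b

s.t.
  2a + 5b + s1 = 22
  a + 4b + s2 = 25
  3a + 4b + s3 = 26
  4a + 2b + s4 = 34
  2a + 5b + s5 = 26
  a, b, s1, s2, s3, s4, s5 ≥ 0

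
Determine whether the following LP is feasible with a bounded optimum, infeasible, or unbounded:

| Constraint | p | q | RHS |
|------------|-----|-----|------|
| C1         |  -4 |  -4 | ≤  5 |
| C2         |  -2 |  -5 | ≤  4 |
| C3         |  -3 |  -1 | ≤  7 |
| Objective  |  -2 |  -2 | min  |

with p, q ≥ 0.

Unbounded (objective can decrease without bound)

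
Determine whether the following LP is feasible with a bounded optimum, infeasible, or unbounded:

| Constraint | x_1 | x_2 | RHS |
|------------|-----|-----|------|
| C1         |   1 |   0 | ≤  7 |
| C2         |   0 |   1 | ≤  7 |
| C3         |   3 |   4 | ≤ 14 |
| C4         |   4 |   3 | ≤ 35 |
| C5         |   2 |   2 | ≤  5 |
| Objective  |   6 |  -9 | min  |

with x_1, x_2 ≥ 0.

Feasible with a bounded optimal solution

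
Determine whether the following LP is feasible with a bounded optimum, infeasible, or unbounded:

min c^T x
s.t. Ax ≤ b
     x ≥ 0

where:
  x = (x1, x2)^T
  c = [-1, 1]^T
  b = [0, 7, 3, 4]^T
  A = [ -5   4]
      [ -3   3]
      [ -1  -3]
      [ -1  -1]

Unbounded (objective can decrease without bound)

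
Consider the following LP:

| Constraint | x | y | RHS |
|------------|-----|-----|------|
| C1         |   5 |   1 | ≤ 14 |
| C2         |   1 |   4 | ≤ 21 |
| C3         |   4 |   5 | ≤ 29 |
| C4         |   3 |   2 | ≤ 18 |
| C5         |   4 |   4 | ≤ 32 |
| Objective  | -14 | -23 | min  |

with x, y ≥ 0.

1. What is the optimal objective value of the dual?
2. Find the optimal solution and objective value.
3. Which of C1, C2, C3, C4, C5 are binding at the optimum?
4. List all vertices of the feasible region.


1. -129
2. x = 1, y = 5, z = -129
3. C2, C3
4. (0, 0), (2.8, 0), (1.952, 4.238), (1, 5), (0, 5.25)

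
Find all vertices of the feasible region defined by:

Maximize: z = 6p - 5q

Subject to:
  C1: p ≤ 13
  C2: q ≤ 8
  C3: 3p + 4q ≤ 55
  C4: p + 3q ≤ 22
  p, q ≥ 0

(0, 0), (13, 0), (13, 3), (0, 7.333)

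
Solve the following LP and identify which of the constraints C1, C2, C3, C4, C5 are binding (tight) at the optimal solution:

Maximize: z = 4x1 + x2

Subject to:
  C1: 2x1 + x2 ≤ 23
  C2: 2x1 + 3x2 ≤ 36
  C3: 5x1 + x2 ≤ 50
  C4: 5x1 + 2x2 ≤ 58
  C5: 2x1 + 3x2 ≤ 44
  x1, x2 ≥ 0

At x1 = 9, x2 = 5, compute slack b - a·x for each constraint:
  C1: 23 − 23 = 0  (binding)
  C2: 36 − 33 = 3  (slack)
  C3: 50 − 50 = 0  (binding)
  C4: 58 − 55 = 3  (slack)
  C5: 44 − 33 = 11  (slack)

Optimal: x1 = 9, x2 = 5
Binding: C1, C3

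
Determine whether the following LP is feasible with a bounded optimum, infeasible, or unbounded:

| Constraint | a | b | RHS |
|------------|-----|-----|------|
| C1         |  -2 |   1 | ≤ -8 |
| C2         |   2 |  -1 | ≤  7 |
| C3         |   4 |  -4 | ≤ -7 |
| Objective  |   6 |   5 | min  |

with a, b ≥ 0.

Infeasible (no feasible solution exists)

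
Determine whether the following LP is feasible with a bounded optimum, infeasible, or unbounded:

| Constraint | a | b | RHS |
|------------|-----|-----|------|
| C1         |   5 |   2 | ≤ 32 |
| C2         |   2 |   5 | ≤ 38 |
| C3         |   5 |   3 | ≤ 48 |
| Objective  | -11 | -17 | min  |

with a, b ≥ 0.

Feasible with a bounded optimal solution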